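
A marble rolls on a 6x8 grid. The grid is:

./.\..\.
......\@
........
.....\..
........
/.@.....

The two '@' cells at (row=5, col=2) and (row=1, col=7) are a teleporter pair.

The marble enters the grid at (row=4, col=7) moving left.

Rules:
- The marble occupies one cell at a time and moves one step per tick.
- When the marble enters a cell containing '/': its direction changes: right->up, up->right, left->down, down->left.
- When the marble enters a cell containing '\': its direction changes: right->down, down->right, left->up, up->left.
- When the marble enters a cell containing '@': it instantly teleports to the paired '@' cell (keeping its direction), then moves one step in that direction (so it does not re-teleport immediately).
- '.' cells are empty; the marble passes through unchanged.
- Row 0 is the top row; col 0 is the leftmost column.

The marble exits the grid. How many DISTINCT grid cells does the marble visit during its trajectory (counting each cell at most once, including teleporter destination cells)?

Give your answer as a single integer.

Step 1: enter (4,7), '.' pass, move left to (4,6)
Step 2: enter (4,6), '.' pass, move left to (4,5)
Step 3: enter (4,5), '.' pass, move left to (4,4)
Step 4: enter (4,4), '.' pass, move left to (4,3)
Step 5: enter (4,3), '.' pass, move left to (4,2)
Step 6: enter (4,2), '.' pass, move left to (4,1)
Step 7: enter (4,1), '.' pass, move left to (4,0)
Step 8: enter (4,0), '.' pass, move left to (4,-1)
Step 9: at (4,-1) — EXIT via left edge, pos 4
Distinct cells visited: 8 (path length 8)

Answer: 8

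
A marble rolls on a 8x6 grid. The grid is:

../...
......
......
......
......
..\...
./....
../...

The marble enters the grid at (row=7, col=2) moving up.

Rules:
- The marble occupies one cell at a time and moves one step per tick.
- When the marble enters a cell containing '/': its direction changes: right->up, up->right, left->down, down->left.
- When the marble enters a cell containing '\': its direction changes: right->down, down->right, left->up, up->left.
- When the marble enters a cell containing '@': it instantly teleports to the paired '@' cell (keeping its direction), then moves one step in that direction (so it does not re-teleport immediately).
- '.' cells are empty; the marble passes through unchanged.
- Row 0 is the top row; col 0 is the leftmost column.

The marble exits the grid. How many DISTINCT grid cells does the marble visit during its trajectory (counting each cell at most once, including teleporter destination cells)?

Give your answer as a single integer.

Answer: 4

Derivation:
Step 1: enter (7,2), '/' deflects up->right, move right to (7,3)
Step 2: enter (7,3), '.' pass, move right to (7,4)
Step 3: enter (7,4), '.' pass, move right to (7,5)
Step 4: enter (7,5), '.' pass, move right to (7,6)
Step 5: at (7,6) — EXIT via right edge, pos 7
Distinct cells visited: 4 (path length 4)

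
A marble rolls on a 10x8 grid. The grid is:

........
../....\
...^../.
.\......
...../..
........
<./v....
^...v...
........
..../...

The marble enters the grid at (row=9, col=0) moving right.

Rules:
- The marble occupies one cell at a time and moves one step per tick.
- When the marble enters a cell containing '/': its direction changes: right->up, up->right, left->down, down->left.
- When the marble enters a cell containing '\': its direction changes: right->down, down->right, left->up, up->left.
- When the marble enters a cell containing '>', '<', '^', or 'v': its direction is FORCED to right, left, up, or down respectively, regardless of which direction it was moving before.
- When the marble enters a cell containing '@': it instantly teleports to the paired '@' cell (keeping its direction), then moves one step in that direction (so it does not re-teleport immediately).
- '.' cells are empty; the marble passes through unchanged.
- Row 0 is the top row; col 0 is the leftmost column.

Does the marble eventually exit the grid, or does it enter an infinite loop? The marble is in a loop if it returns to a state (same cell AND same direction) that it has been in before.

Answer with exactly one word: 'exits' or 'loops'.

Step 1: enter (9,0), '.' pass, move right to (9,1)
Step 2: enter (9,1), '.' pass, move right to (9,2)
Step 3: enter (9,2), '.' pass, move right to (9,3)
Step 4: enter (9,3), '.' pass, move right to (9,4)
Step 5: enter (9,4), '/' deflects right->up, move up to (8,4)
Step 6: enter (8,4), '.' pass, move up to (7,4)
Step 7: enter (7,4), 'v' forces up->down, move down to (8,4)
Step 8: enter (8,4), '.' pass, move down to (9,4)
Step 9: enter (9,4), '/' deflects down->left, move left to (9,3)
Step 10: enter (9,3), '.' pass, move left to (9,2)
Step 11: enter (9,2), '.' pass, move left to (9,1)
Step 12: enter (9,1), '.' pass, move left to (9,0)
Step 13: enter (9,0), '.' pass, move left to (9,-1)
Step 14: at (9,-1) — EXIT via left edge, pos 9

Answer: exits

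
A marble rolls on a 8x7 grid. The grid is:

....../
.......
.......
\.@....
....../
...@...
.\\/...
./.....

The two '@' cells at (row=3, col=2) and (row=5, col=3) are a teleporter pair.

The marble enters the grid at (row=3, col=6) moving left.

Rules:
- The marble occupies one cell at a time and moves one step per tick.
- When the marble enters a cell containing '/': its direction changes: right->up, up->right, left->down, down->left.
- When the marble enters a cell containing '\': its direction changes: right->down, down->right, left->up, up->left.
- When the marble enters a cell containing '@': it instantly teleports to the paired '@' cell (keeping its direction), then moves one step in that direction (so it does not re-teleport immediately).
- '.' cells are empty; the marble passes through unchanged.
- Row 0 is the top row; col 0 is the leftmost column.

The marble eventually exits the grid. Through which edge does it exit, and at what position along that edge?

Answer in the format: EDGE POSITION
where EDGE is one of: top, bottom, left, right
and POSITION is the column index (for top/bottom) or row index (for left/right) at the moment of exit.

Step 1: enter (3,6), '.' pass, move left to (3,5)
Step 2: enter (3,5), '.' pass, move left to (3,4)
Step 3: enter (3,4), '.' pass, move left to (3,3)
Step 4: enter (3,3), '.' pass, move left to (3,2)
Step 5: enter (3,2), '@' teleport (3,2)->(5,3), also enter (5,3), move left to (5,2)
Step 6: enter (5,2), '.' pass, move left to (5,1)
Step 7: enter (5,1), '.' pass, move left to (5,0)
Step 8: enter (5,0), '.' pass, move left to (5,-1)
Step 9: at (5,-1) — EXIT via left edge, pos 5

Answer: left 5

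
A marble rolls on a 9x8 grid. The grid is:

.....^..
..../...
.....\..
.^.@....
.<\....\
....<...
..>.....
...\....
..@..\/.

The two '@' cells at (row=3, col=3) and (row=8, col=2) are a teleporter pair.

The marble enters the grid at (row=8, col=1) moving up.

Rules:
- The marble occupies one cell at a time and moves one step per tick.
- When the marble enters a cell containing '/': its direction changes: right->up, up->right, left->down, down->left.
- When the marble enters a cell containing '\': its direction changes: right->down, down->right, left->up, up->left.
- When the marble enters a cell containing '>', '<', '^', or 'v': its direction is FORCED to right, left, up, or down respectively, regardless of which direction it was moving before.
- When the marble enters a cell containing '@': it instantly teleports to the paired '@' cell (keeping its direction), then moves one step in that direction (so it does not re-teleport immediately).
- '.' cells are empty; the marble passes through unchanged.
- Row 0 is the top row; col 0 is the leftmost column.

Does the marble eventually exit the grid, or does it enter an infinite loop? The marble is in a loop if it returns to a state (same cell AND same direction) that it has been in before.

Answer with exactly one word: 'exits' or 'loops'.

Answer: exits

Derivation:
Step 1: enter (8,1), '.' pass, move up to (7,1)
Step 2: enter (7,1), '.' pass, move up to (6,1)
Step 3: enter (6,1), '.' pass, move up to (5,1)
Step 4: enter (5,1), '.' pass, move up to (4,1)
Step 5: enter (4,1), '<' forces up->left, move left to (4,0)
Step 6: enter (4,0), '.' pass, move left to (4,-1)
Step 7: at (4,-1) — EXIT via left edge, pos 4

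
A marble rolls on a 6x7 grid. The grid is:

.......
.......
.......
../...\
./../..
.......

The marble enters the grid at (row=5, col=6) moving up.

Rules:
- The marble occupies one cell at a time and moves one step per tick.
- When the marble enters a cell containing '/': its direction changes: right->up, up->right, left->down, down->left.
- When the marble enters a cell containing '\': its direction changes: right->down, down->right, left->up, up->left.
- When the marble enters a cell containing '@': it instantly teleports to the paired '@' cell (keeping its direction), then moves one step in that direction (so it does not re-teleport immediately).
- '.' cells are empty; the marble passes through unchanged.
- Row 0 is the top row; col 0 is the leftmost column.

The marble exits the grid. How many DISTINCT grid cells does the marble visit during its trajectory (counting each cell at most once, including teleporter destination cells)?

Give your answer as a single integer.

Answer: 9

Derivation:
Step 1: enter (5,6), '.' pass, move up to (4,6)
Step 2: enter (4,6), '.' pass, move up to (3,6)
Step 3: enter (3,6), '\' deflects up->left, move left to (3,5)
Step 4: enter (3,5), '.' pass, move left to (3,4)
Step 5: enter (3,4), '.' pass, move left to (3,3)
Step 6: enter (3,3), '.' pass, move left to (3,2)
Step 7: enter (3,2), '/' deflects left->down, move down to (4,2)
Step 8: enter (4,2), '.' pass, move down to (5,2)
Step 9: enter (5,2), '.' pass, move down to (6,2)
Step 10: at (6,2) — EXIT via bottom edge, pos 2
Distinct cells visited: 9 (path length 9)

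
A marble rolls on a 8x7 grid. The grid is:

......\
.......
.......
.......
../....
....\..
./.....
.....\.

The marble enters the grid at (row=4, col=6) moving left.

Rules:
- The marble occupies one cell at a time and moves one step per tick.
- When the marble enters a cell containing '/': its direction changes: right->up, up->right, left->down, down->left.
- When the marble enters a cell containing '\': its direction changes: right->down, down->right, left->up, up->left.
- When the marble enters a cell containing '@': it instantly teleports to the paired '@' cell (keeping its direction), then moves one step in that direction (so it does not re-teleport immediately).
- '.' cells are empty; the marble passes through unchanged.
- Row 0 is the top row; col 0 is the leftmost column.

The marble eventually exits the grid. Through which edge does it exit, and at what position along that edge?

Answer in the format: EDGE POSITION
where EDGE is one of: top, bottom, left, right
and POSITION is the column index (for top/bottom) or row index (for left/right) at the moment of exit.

Answer: bottom 2

Derivation:
Step 1: enter (4,6), '.' pass, move left to (4,5)
Step 2: enter (4,5), '.' pass, move left to (4,4)
Step 3: enter (4,4), '.' pass, move left to (4,3)
Step 4: enter (4,3), '.' pass, move left to (4,2)
Step 5: enter (4,2), '/' deflects left->down, move down to (5,2)
Step 6: enter (5,2), '.' pass, move down to (6,2)
Step 7: enter (6,2), '.' pass, move down to (7,2)
Step 8: enter (7,2), '.' pass, move down to (8,2)
Step 9: at (8,2) — EXIT via bottom edge, pos 2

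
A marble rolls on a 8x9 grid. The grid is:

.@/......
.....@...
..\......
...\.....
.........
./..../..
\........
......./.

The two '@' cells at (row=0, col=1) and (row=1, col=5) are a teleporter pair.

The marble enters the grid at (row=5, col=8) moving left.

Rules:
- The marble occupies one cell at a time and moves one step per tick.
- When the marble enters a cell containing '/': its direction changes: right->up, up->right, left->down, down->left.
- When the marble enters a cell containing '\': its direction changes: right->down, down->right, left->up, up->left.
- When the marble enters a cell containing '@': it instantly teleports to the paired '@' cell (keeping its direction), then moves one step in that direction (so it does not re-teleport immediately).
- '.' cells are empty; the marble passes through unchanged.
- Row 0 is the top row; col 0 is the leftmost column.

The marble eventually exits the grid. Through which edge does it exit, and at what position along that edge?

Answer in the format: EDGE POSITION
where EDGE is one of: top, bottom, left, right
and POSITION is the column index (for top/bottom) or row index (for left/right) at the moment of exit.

Answer: bottom 6

Derivation:
Step 1: enter (5,8), '.' pass, move left to (5,7)
Step 2: enter (5,7), '.' pass, move left to (5,6)
Step 3: enter (5,6), '/' deflects left->down, move down to (6,6)
Step 4: enter (6,6), '.' pass, move down to (7,6)
Step 5: enter (7,6), '.' pass, move down to (8,6)
Step 6: at (8,6) — EXIT via bottom edge, pos 6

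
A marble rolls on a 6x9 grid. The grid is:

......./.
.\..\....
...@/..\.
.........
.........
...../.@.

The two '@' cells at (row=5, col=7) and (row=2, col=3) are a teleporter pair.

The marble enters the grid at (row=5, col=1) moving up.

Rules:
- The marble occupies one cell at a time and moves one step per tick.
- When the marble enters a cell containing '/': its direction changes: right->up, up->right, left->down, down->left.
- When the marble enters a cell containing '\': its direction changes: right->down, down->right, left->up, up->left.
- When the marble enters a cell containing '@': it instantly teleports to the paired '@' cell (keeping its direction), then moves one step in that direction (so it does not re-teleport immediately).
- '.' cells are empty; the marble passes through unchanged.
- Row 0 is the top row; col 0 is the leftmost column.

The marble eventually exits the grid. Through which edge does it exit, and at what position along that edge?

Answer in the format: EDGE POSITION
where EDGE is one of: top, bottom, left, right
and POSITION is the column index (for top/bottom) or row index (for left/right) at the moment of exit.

Answer: left 1

Derivation:
Step 1: enter (5,1), '.' pass, move up to (4,1)
Step 2: enter (4,1), '.' pass, move up to (3,1)
Step 3: enter (3,1), '.' pass, move up to (2,1)
Step 4: enter (2,1), '.' pass, move up to (1,1)
Step 5: enter (1,1), '\' deflects up->left, move left to (1,0)
Step 6: enter (1,0), '.' pass, move left to (1,-1)
Step 7: at (1,-1) — EXIT via left edge, pos 1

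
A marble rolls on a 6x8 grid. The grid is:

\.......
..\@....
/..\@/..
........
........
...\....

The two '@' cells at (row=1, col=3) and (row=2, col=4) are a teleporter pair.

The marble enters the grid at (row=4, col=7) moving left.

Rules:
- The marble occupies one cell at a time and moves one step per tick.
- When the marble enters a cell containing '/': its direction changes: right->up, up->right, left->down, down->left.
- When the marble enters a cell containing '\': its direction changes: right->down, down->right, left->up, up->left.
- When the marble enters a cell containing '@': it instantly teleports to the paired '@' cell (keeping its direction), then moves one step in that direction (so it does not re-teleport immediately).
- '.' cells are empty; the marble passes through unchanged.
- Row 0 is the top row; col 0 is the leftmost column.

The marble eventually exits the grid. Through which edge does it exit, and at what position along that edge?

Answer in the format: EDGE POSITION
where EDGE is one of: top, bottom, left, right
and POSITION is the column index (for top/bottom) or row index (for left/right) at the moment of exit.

Answer: left 4

Derivation:
Step 1: enter (4,7), '.' pass, move left to (4,6)
Step 2: enter (4,6), '.' pass, move left to (4,5)
Step 3: enter (4,5), '.' pass, move left to (4,4)
Step 4: enter (4,4), '.' pass, move left to (4,3)
Step 5: enter (4,3), '.' pass, move left to (4,2)
Step 6: enter (4,2), '.' pass, move left to (4,1)
Step 7: enter (4,1), '.' pass, move left to (4,0)
Step 8: enter (4,0), '.' pass, move left to (4,-1)
Step 9: at (4,-1) — EXIT via left edge, pos 4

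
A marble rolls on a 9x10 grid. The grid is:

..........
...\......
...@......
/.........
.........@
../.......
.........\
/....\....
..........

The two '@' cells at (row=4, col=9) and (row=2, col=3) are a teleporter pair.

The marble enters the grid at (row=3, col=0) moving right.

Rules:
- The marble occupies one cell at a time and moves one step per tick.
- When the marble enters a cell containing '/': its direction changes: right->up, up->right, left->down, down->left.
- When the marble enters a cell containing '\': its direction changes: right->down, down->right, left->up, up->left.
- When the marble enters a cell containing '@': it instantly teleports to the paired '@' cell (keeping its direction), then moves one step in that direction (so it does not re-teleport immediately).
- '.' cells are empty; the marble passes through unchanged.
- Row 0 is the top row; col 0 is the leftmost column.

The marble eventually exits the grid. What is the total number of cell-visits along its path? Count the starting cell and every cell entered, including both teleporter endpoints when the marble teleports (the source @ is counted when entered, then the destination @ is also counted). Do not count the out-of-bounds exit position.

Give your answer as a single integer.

Step 1: enter (3,0), '/' deflects right->up, move up to (2,0)
Step 2: enter (2,0), '.' pass, move up to (1,0)
Step 3: enter (1,0), '.' pass, move up to (0,0)
Step 4: enter (0,0), '.' pass, move up to (-1,0)
Step 5: at (-1,0) — EXIT via top edge, pos 0
Path length (cell visits): 4

Answer: 4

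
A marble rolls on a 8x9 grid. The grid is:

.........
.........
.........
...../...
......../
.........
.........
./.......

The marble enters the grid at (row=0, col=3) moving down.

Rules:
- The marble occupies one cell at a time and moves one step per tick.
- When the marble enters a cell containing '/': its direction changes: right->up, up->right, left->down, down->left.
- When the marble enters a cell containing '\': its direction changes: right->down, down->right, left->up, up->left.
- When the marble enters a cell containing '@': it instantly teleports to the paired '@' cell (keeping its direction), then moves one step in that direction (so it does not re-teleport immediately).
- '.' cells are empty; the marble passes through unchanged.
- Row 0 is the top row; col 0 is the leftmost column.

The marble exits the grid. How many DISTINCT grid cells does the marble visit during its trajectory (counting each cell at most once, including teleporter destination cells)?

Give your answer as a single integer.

Step 1: enter (0,3), '.' pass, move down to (1,3)
Step 2: enter (1,3), '.' pass, move down to (2,3)
Step 3: enter (2,3), '.' pass, move down to (3,3)
Step 4: enter (3,3), '.' pass, move down to (4,3)
Step 5: enter (4,3), '.' pass, move down to (5,3)
Step 6: enter (5,3), '.' pass, move down to (6,3)
Step 7: enter (6,3), '.' pass, move down to (7,3)
Step 8: enter (7,3), '.' pass, move down to (8,3)
Step 9: at (8,3) — EXIT via bottom edge, pos 3
Distinct cells visited: 8 (path length 8)

Answer: 8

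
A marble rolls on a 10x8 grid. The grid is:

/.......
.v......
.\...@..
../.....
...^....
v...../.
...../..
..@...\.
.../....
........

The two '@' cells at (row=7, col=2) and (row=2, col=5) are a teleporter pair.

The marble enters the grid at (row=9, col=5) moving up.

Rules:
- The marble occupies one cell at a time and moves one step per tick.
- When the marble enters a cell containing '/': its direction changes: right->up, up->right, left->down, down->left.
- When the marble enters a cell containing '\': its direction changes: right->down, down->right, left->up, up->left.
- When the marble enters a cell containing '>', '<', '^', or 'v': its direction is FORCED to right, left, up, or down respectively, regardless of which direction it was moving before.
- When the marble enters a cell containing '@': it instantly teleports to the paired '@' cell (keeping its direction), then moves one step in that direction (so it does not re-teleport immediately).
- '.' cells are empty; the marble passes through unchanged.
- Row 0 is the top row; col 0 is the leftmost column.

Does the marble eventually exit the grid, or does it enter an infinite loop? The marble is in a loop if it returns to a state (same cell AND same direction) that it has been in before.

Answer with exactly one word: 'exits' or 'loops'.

Step 1: enter (9,5), '.' pass, move up to (8,5)
Step 2: enter (8,5), '.' pass, move up to (7,5)
Step 3: enter (7,5), '.' pass, move up to (6,5)
Step 4: enter (6,5), '/' deflects up->right, move right to (6,6)
Step 5: enter (6,6), '.' pass, move right to (6,7)
Step 6: enter (6,7), '.' pass, move right to (6,8)
Step 7: at (6,8) — EXIT via right edge, pos 6

Answer: exits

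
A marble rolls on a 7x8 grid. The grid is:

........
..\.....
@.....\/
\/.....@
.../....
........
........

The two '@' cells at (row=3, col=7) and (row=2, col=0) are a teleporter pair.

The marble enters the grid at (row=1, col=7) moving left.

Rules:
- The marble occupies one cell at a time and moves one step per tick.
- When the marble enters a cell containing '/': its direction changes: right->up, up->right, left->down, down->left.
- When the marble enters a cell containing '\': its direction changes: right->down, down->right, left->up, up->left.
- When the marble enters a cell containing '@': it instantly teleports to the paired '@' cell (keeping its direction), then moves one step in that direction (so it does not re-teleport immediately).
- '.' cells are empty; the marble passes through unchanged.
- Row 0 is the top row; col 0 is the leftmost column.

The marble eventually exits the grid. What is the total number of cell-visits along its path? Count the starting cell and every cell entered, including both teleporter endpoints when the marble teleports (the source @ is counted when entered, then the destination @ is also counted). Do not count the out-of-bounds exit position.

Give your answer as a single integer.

Step 1: enter (1,7), '.' pass, move left to (1,6)
Step 2: enter (1,6), '.' pass, move left to (1,5)
Step 3: enter (1,5), '.' pass, move left to (1,4)
Step 4: enter (1,4), '.' pass, move left to (1,3)
Step 5: enter (1,3), '.' pass, move left to (1,2)
Step 6: enter (1,2), '\' deflects left->up, move up to (0,2)
Step 7: enter (0,2), '.' pass, move up to (-1,2)
Step 8: at (-1,2) — EXIT via top edge, pos 2
Path length (cell visits): 7

Answer: 7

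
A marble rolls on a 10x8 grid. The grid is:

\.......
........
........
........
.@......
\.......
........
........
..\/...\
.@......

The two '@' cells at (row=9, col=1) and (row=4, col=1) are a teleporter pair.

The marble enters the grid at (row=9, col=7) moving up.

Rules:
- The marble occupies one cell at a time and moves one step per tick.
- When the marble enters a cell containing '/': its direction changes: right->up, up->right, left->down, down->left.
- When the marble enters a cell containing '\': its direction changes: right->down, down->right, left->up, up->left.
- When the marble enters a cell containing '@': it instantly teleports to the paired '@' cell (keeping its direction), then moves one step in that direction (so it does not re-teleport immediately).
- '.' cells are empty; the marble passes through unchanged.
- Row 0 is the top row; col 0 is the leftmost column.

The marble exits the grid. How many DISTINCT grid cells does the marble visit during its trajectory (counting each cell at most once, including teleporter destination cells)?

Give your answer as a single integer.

Step 1: enter (9,7), '.' pass, move up to (8,7)
Step 2: enter (8,7), '\' deflects up->left, move left to (8,6)
Step 3: enter (8,6), '.' pass, move left to (8,5)
Step 4: enter (8,5), '.' pass, move left to (8,4)
Step 5: enter (8,4), '.' pass, move left to (8,3)
Step 6: enter (8,3), '/' deflects left->down, move down to (9,3)
Step 7: enter (9,3), '.' pass, move down to (10,3)
Step 8: at (10,3) — EXIT via bottom edge, pos 3
Distinct cells visited: 7 (path length 7)

Answer: 7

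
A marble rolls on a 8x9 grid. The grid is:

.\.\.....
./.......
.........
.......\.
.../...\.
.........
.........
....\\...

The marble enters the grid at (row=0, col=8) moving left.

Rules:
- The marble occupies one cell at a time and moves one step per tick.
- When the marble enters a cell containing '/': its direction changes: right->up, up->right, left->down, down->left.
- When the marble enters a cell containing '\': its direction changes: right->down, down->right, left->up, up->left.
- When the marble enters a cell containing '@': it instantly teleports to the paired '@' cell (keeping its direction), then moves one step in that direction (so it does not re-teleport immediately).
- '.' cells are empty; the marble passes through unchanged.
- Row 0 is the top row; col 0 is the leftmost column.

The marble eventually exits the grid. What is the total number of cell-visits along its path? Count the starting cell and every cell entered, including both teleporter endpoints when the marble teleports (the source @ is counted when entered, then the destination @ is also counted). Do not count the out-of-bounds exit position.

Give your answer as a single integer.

Step 1: enter (0,8), '.' pass, move left to (0,7)
Step 2: enter (0,7), '.' pass, move left to (0,6)
Step 3: enter (0,6), '.' pass, move left to (0,5)
Step 4: enter (0,5), '.' pass, move left to (0,4)
Step 5: enter (0,4), '.' pass, move left to (0,3)
Step 6: enter (0,3), '\' deflects left->up, move up to (-1,3)
Step 7: at (-1,3) — EXIT via top edge, pos 3
Path length (cell visits): 6

Answer: 6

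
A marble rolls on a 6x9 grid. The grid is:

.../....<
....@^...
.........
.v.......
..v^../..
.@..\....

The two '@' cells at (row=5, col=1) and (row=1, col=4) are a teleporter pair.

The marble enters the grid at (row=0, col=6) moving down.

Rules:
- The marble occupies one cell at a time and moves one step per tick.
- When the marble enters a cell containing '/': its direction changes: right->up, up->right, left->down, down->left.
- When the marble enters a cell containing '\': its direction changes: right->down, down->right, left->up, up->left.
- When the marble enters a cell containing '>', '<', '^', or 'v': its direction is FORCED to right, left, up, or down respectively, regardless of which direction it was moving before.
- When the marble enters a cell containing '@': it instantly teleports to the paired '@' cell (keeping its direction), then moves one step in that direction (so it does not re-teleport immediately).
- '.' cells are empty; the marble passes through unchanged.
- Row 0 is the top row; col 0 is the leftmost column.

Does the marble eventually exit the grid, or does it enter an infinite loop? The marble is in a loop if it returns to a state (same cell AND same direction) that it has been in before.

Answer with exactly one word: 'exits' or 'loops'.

Step 1: enter (0,6), '.' pass, move down to (1,6)
Step 2: enter (1,6), '.' pass, move down to (2,6)
Step 3: enter (2,6), '.' pass, move down to (3,6)
Step 4: enter (3,6), '.' pass, move down to (4,6)
Step 5: enter (4,6), '/' deflects down->left, move left to (4,5)
Step 6: enter (4,5), '.' pass, move left to (4,4)
Step 7: enter (4,4), '.' pass, move left to (4,3)
Step 8: enter (4,3), '^' forces left->up, move up to (3,3)
Step 9: enter (3,3), '.' pass, move up to (2,3)
Step 10: enter (2,3), '.' pass, move up to (1,3)
Step 11: enter (1,3), '.' pass, move up to (0,3)
Step 12: enter (0,3), '/' deflects up->right, move right to (0,4)
Step 13: enter (0,4), '.' pass, move right to (0,5)
Step 14: enter (0,5), '.' pass, move right to (0,6)
Step 15: enter (0,6), '.' pass, move right to (0,7)
Step 16: enter (0,7), '.' pass, move right to (0,8)
Step 17: enter (0,8), '<' forces right->left, move left to (0,7)
Step 18: enter (0,7), '.' pass, move left to (0,6)
Step 19: enter (0,6), '.' pass, move left to (0,5)
Step 20: enter (0,5), '.' pass, move left to (0,4)
Step 21: enter (0,4), '.' pass, move left to (0,3)
Step 22: enter (0,3), '/' deflects left->down, move down to (1,3)
Step 23: enter (1,3), '.' pass, move down to (2,3)
Step 24: enter (2,3), '.' pass, move down to (3,3)
Step 25: enter (3,3), '.' pass, move down to (4,3)
Step 26: enter (4,3), '^' forces down->up, move up to (3,3)
Step 27: at (3,3) dir=up — LOOP DETECTED (seen before)

Answer: loops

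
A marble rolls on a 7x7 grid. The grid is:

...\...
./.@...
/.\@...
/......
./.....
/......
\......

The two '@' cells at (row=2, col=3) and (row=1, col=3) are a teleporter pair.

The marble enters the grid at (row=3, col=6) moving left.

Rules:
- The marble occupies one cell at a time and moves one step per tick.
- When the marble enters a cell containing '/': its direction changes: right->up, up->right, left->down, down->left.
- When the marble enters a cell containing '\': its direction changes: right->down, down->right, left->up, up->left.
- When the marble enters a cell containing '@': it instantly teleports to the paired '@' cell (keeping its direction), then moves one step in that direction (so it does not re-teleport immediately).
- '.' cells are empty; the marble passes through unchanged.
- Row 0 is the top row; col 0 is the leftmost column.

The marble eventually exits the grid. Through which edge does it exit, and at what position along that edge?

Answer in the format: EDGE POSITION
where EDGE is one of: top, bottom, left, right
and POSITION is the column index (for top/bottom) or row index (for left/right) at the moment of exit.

Answer: left 5

Derivation:
Step 1: enter (3,6), '.' pass, move left to (3,5)
Step 2: enter (3,5), '.' pass, move left to (3,4)
Step 3: enter (3,4), '.' pass, move left to (3,3)
Step 4: enter (3,3), '.' pass, move left to (3,2)
Step 5: enter (3,2), '.' pass, move left to (3,1)
Step 6: enter (3,1), '.' pass, move left to (3,0)
Step 7: enter (3,0), '/' deflects left->down, move down to (4,0)
Step 8: enter (4,0), '.' pass, move down to (5,0)
Step 9: enter (5,0), '/' deflects down->left, move left to (5,-1)
Step 10: at (5,-1) — EXIT via left edge, pos 5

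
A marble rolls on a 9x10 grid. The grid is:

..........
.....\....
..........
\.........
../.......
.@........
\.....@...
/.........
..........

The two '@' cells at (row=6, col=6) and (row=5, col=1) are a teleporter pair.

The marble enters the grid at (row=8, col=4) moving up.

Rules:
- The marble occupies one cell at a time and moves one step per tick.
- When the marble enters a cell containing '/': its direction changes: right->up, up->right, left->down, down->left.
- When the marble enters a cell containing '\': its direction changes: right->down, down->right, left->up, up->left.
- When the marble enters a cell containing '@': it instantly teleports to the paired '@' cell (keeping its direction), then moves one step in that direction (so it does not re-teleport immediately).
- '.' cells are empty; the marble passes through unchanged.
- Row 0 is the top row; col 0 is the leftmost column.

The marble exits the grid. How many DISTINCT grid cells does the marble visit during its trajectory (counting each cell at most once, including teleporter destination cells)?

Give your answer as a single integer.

Step 1: enter (8,4), '.' pass, move up to (7,4)
Step 2: enter (7,4), '.' pass, move up to (6,4)
Step 3: enter (6,4), '.' pass, move up to (5,4)
Step 4: enter (5,4), '.' pass, move up to (4,4)
Step 5: enter (4,4), '.' pass, move up to (3,4)
Step 6: enter (3,4), '.' pass, move up to (2,4)
Step 7: enter (2,4), '.' pass, move up to (1,4)
Step 8: enter (1,4), '.' pass, move up to (0,4)
Step 9: enter (0,4), '.' pass, move up to (-1,4)
Step 10: at (-1,4) — EXIT via top edge, pos 4
Distinct cells visited: 9 (path length 9)

Answer: 9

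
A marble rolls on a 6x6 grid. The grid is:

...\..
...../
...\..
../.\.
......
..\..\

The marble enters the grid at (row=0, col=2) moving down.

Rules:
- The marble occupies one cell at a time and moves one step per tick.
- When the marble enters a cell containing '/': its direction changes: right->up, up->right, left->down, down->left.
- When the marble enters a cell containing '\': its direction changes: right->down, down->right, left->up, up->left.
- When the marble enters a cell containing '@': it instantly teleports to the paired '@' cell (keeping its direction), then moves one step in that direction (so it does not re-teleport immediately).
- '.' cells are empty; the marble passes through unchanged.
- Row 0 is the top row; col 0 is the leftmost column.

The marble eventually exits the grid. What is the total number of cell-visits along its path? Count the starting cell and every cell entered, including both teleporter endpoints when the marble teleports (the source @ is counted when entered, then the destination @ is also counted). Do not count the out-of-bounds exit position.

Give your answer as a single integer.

Answer: 6

Derivation:
Step 1: enter (0,2), '.' pass, move down to (1,2)
Step 2: enter (1,2), '.' pass, move down to (2,2)
Step 3: enter (2,2), '.' pass, move down to (3,2)
Step 4: enter (3,2), '/' deflects down->left, move left to (3,1)
Step 5: enter (3,1), '.' pass, move left to (3,0)
Step 6: enter (3,0), '.' pass, move left to (3,-1)
Step 7: at (3,-1) — EXIT via left edge, pos 3
Path length (cell visits): 6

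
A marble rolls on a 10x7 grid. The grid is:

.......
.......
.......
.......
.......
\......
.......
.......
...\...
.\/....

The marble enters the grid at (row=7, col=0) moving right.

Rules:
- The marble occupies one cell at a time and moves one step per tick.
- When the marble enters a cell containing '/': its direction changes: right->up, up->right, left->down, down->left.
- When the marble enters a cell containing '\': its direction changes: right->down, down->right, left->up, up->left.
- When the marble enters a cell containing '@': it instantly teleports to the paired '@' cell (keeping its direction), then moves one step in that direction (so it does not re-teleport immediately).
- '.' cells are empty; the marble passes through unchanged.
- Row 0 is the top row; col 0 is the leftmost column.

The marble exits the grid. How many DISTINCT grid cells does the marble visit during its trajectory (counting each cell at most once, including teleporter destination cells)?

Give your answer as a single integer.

Step 1: enter (7,0), '.' pass, move right to (7,1)
Step 2: enter (7,1), '.' pass, move right to (7,2)
Step 3: enter (7,2), '.' pass, move right to (7,3)
Step 4: enter (7,3), '.' pass, move right to (7,4)
Step 5: enter (7,4), '.' pass, move right to (7,5)
Step 6: enter (7,5), '.' pass, move right to (7,6)
Step 7: enter (7,6), '.' pass, move right to (7,7)
Step 8: at (7,7) — EXIT via right edge, pos 7
Distinct cells visited: 7 (path length 7)

Answer: 7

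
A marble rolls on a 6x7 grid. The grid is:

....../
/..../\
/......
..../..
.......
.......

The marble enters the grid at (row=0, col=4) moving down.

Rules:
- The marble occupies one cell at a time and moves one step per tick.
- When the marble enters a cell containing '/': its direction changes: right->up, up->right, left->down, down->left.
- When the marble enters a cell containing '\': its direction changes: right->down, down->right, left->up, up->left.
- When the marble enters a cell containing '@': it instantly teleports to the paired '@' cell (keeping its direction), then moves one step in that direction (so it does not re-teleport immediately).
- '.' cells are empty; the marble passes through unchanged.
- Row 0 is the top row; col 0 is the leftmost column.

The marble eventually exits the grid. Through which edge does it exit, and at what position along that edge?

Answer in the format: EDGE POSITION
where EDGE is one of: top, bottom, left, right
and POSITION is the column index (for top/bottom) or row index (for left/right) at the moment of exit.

Answer: left 3

Derivation:
Step 1: enter (0,4), '.' pass, move down to (1,4)
Step 2: enter (1,4), '.' pass, move down to (2,4)
Step 3: enter (2,4), '.' pass, move down to (3,4)
Step 4: enter (3,4), '/' deflects down->left, move left to (3,3)
Step 5: enter (3,3), '.' pass, move left to (3,2)
Step 6: enter (3,2), '.' pass, move left to (3,1)
Step 7: enter (3,1), '.' pass, move left to (3,0)
Step 8: enter (3,0), '.' pass, move left to (3,-1)
Step 9: at (3,-1) — EXIT via left edge, pos 3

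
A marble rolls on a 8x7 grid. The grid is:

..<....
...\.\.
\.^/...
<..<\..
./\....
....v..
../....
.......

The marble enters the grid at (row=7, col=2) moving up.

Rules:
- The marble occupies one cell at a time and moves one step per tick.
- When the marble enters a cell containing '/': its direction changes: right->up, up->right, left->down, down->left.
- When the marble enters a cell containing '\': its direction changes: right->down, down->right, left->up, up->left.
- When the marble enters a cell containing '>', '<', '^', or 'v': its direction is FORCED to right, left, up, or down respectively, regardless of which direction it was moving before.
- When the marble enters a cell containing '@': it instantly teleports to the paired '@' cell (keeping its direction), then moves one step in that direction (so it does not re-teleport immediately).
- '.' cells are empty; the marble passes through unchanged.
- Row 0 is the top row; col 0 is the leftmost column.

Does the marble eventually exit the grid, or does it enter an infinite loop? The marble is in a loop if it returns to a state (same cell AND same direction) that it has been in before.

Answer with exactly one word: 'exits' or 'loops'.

Answer: exits

Derivation:
Step 1: enter (7,2), '.' pass, move up to (6,2)
Step 2: enter (6,2), '/' deflects up->right, move right to (6,3)
Step 3: enter (6,3), '.' pass, move right to (6,4)
Step 4: enter (6,4), '.' pass, move right to (6,5)
Step 5: enter (6,5), '.' pass, move right to (6,6)
Step 6: enter (6,6), '.' pass, move right to (6,7)
Step 7: at (6,7) — EXIT via right edge, pos 6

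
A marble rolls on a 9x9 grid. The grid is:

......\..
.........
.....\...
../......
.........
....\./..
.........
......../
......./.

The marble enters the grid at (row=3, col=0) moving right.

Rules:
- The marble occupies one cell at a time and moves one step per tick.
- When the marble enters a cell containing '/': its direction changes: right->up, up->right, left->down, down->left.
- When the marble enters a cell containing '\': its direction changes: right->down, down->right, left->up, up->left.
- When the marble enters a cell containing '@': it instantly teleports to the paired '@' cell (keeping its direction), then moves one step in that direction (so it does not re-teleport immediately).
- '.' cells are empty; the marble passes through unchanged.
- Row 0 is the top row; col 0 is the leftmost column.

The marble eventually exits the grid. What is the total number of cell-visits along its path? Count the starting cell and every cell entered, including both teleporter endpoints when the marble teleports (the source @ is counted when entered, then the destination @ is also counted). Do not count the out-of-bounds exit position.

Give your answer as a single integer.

Answer: 6

Derivation:
Step 1: enter (3,0), '.' pass, move right to (3,1)
Step 2: enter (3,1), '.' pass, move right to (3,2)
Step 3: enter (3,2), '/' deflects right->up, move up to (2,2)
Step 4: enter (2,2), '.' pass, move up to (1,2)
Step 5: enter (1,2), '.' pass, move up to (0,2)
Step 6: enter (0,2), '.' pass, move up to (-1,2)
Step 7: at (-1,2) — EXIT via top edge, pos 2
Path length (cell visits): 6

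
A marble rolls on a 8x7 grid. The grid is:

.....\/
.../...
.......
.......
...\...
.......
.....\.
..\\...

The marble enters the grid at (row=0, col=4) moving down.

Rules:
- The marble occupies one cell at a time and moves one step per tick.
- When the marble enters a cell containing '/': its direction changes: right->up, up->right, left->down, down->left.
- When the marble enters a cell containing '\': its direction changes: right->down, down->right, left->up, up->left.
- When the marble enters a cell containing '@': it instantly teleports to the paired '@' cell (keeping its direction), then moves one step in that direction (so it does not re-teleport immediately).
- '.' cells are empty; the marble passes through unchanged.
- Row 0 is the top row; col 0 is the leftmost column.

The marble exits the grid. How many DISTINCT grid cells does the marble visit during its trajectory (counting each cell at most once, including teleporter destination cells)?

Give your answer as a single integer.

Step 1: enter (0,4), '.' pass, move down to (1,4)
Step 2: enter (1,4), '.' pass, move down to (2,4)
Step 3: enter (2,4), '.' pass, move down to (3,4)
Step 4: enter (3,4), '.' pass, move down to (4,4)
Step 5: enter (4,4), '.' pass, move down to (5,4)
Step 6: enter (5,4), '.' pass, move down to (6,4)
Step 7: enter (6,4), '.' pass, move down to (7,4)
Step 8: enter (7,4), '.' pass, move down to (8,4)
Step 9: at (8,4) — EXIT via bottom edge, pos 4
Distinct cells visited: 8 (path length 8)

Answer: 8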